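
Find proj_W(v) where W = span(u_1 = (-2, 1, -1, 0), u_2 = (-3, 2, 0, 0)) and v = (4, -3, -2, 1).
proj_W(v) = (27/7, -45/14, -27/14, 0)

Set up U = [u_1 | ... | u_2] ∈ R^(4×2). The projector onto W = col(U) is P = U (U^T U)^(-1) U^T.
Compute U^T U =
  [6, 8]
  [8, 13],
and U^T v = (-9, -18).
Solve U^T U · c = U^T v for the coefficients: c = (27/14, -18/7). The projection is proj_W(v) = U c.
Check: (v - proj_W(v)) · u_1 = 0  (should be 0).
Check: (v - proj_W(v)) · u_2 = 0  (should be 0).
Result: proj_W(v) = (27/7, -45/14, -27/14, 0).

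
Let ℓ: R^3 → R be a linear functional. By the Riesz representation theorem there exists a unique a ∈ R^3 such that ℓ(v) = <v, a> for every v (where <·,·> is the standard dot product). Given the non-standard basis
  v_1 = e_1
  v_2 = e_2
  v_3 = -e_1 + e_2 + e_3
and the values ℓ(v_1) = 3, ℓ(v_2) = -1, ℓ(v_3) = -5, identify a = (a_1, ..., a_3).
a = (3, -1, -1)

Write a = (a_1, ..., a_3) in the standard basis. For each basis vector v_i, ℓ(v_i) = <v_i, a> is a linear equation in the a_j's. Collect the n equations into a matrix system V a = ℓ, where row i of V is v_i (expressed in the standard basis). Since V is invertible (lower-triangular with 1s on the diagonal, up to permutation), solve by back-substitution:
  V =
[[1, 0, 0],
 [0, 1, 0],
 [-1, 1, 1]]
  V a = (3, -1, -5)
Solving gives a = (3, -1, -1).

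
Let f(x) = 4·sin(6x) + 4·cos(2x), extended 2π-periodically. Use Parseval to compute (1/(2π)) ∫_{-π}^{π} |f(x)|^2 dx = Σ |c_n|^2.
Σ |c_n|^2 = 16

Expand |f|^2 and use orthogonality of {sin(nx), cos(mx)} on [-π, π]:
  ∫_{-π}^{π} sin(nx)^2 dx = π, ∫ cos(mx)^2 dx = π, and cross terms integrate to 0.
So ∫_{-π}^{π} f(x)^2 dx = 4^2 · π + 4^2 · π = (16 + 16)π.
Divide by 2π: (16 + 16)/2 = 16.
By Parseval, this equals Σ |c_n|^2.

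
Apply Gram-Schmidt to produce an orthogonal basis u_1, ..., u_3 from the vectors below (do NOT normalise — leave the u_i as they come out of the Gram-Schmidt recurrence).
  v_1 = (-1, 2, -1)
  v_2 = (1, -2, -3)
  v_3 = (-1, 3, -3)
Orthogonal basis:
  u_1 = (-1, 2, -1)
  u_2 = (2/3, -4/3, -10/3)
  u_3 = (2/5, 1/5, 0)

Apply the Gram-Schmidt recurrence
  u_1 = v_1
  u_i = v_i − Σ_{j<i} ((v_i · u_j) / (u_j · u_j)) · u_j.

Step by step this gives:
  u_1 = (-1, 2, -1)
  u_2 = (2/3, -4/3, -10/3)
  u_3 = (2/5, 1/5, 0)

Orthogonality check:
  u_2 · u_1 = 0 (should be 0)
  u_3 · u_1 = 0 (should be 0)
  u_3 · u_2 = 0 (should be 0)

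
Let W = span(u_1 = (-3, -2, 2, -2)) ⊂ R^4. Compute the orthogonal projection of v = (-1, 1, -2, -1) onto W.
proj_W(v) = (1/7, 2/21, -2/21, 2/21)

Set up U = [u_1 | ... | u_1] ∈ R^(4×1). The projector onto W = col(U) is P = U (U^T U)^(-1) U^T.
Compute U^T U =
  [21],
and U^T v = (-1).
Solve U^T U · c = U^T v for the coefficients: c = (-1/21). The projection is proj_W(v) = U c.
Check: (v - proj_W(v)) · u_1 = 0  (should be 0).
Result: proj_W(v) = (1/7, 2/21, -2/21, 2/21).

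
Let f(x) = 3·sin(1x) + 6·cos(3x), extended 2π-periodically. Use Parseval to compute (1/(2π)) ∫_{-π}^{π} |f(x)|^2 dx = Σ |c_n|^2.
Σ |c_n|^2 = 45/2

Expand |f|^2 and use orthogonality of {sin(nx), cos(mx)} on [-π, π]:
  ∫_{-π}^{π} sin(nx)^2 dx = π, ∫ cos(mx)^2 dx = π, and cross terms integrate to 0.
So ∫_{-π}^{π} f(x)^2 dx = 3^2 · π + 6^2 · π = (9 + 36)π.
Divide by 2π: (9 + 36)/2 = 45/2.
By Parseval, this equals Σ |c_n|^2.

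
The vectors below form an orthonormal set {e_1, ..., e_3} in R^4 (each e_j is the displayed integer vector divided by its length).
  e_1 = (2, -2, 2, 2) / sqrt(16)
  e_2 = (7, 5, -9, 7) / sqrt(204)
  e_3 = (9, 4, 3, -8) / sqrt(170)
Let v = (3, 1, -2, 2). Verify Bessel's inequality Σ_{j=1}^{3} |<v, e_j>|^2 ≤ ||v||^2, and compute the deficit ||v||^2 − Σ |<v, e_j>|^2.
Σ |<v, e_j>|^2 = 539/30; ||v||^2 = 18; deficit = 1/30

Write each e_j = u_j / sqrt(<u_j, u_j>) where u_j is the displayed integer vector. Then <v, e_j> = <v, u_j> / sqrt(<u_j, u_j>), so |<v, e_j>|^2 = <v, u_j>^2 / <u_j, u_j>.
Coefficients: <v, e_1> = 4/sqrt(16), <v, e_2> = 58/sqrt(204), <v, e_3> = 9/sqrt(170).
Square and sum: Σ |<v, e_j>|^2 = 539/30.
Compute ||v||^2 = v·v = 18.
Deficit = 18 − 539/30 = 1/30 ≥ 0, confirming Bessel's inequality. (The deficit equals ||v − Σ <v,e_j> e_j||^2, the squared distance from v to span{e_j}.)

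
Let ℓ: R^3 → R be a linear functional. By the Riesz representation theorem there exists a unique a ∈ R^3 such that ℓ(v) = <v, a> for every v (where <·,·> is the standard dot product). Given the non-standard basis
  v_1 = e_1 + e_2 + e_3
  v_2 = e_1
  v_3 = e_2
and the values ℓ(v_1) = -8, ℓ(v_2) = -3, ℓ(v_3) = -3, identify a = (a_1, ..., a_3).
a = (-3, -3, -2)

Write a = (a_1, ..., a_3) in the standard basis. For each basis vector v_i, ℓ(v_i) = <v_i, a> is a linear equation in the a_j's. Collect the n equations into a matrix system V a = ℓ, where row i of V is v_i (expressed in the standard basis). Since V is invertible (lower-triangular with 1s on the diagonal, up to permutation), solve by back-substitution:
  V =
[[1, 1, 1],
 [1, 0, 0],
 [0, 1, 0]]
  V a = (-8, -3, -3)
Solving gives a = (-3, -3, -2).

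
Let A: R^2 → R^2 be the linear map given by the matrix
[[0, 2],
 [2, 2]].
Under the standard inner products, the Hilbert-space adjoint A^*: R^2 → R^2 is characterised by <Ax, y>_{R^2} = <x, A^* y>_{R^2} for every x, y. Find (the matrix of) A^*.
A^* = A^T =
[[0, 2],
 [2, 2]]

For real matrices with standard dot products, the defining identity <Ax, y> = <x, A^* y> gives (Ax)^T y = x^T (A^*) y, i.e. x^T A^T y = x^T (A^*) y. Since this holds for all x, y, we must have A^* = A^T. Therefore
A^* =
[[0, 2],
 [2, 2]].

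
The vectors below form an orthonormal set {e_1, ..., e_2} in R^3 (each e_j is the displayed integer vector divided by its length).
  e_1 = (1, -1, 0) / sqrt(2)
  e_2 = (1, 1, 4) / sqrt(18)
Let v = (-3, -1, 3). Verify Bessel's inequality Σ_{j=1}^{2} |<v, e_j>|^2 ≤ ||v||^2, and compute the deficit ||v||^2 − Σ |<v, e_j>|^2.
Σ |<v, e_j>|^2 = 50/9; ||v||^2 = 19; deficit = 121/9

Write each e_j = u_j / sqrt(<u_j, u_j>) where u_j is the displayed integer vector. Then <v, e_j> = <v, u_j> / sqrt(<u_j, u_j>), so |<v, e_j>|^2 = <v, u_j>^2 / <u_j, u_j>.
Coefficients: <v, e_1> = -2/sqrt(2), <v, e_2> = 8/sqrt(18).
Square and sum: Σ |<v, e_j>|^2 = 50/9.
Compute ||v||^2 = v·v = 19.
Deficit = 19 − 50/9 = 121/9 ≥ 0, confirming Bessel's inequality. (The deficit equals ||v − Σ <v,e_j> e_j||^2, the squared distance from v to span{e_j}.)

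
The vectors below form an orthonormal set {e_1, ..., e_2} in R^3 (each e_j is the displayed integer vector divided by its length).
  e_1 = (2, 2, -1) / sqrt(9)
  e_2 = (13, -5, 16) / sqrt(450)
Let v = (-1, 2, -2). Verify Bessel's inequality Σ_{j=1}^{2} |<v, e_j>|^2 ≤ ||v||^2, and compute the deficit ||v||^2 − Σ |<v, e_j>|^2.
Σ |<v, e_j>|^2 = 17/2; ||v||^2 = 9; deficit = 1/2

Write each e_j = u_j / sqrt(<u_j, u_j>) where u_j is the displayed integer vector. Then <v, e_j> = <v, u_j> / sqrt(<u_j, u_j>), so |<v, e_j>|^2 = <v, u_j>^2 / <u_j, u_j>.
Coefficients: <v, e_1> = 4/sqrt(9), <v, e_2> = -55/sqrt(450).
Square and sum: Σ |<v, e_j>|^2 = 17/2.
Compute ||v||^2 = v·v = 9.
Deficit = 9 − 17/2 = 1/2 ≥ 0, confirming Bessel's inequality. (The deficit equals ||v − Σ <v,e_j> e_j||^2, the squared distance from v to span{e_j}.)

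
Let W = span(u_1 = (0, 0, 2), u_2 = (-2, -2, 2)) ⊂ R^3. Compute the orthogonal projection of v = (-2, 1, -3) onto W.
proj_W(v) = (-1/2, -1/2, -3)

Set up U = [u_1 | ... | u_2] ∈ R^(3×2). The projector onto W = col(U) is P = U (U^T U)^(-1) U^T.
Compute U^T U =
  [4, 4]
  [4, 12],
and U^T v = (-6, -4).
Solve U^T U · c = U^T v for the coefficients: c = (-7/4, 1/4). The projection is proj_W(v) = U c.
Check: (v - proj_W(v)) · u_1 = 0  (should be 0).
Check: (v - proj_W(v)) · u_2 = 0  (should be 0).
Result: proj_W(v) = (-1/2, -1/2, -3).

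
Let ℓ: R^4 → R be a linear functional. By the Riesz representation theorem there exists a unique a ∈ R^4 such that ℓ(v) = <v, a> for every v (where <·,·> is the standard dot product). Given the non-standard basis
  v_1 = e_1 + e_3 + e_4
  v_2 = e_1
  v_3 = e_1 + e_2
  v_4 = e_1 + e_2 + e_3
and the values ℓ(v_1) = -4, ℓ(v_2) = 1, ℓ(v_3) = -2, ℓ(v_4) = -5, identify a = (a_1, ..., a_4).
a = (1, -3, -3, -2)

Write a = (a_1, ..., a_4) in the standard basis. For each basis vector v_i, ℓ(v_i) = <v_i, a> is a linear equation in the a_j's. Collect the n equations into a matrix system V a = ℓ, where row i of V is v_i (expressed in the standard basis). Since V is invertible (lower-triangular with 1s on the diagonal, up to permutation), solve by back-substitution:
  V =
[[1, 0, 1, 1],
 [1, 0, 0, 0],
 [1, 1, 0, 0],
 [1, 1, 1, 0]]
  V a = (-4, 1, -2, -5)
Solving gives a = (1, -3, -3, -2).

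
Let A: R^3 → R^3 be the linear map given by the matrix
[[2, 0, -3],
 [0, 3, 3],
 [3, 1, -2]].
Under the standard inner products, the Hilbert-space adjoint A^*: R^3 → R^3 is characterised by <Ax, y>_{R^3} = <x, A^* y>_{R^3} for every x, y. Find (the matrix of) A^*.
A^* = A^T =
[[2, 0, 3],
 [0, 3, 1],
 [-3, 3, -2]]

For real matrices with standard dot products, the defining identity <Ax, y> = <x, A^* y> gives (Ax)^T y = x^T (A^*) y, i.e. x^T A^T y = x^T (A^*) y. Since this holds for all x, y, we must have A^* = A^T. Therefore
A^* =
[[2, 0, 3],
 [0, 3, 1],
 [-3, 3, -2]].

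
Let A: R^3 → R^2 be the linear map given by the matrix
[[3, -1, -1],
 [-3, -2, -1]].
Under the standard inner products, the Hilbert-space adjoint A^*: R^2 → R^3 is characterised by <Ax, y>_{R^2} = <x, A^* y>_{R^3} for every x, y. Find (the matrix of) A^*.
A^* = A^T =
[[3, -3],
 [-1, -2],
 [-1, -1]]

For real matrices with standard dot products, the defining identity <Ax, y> = <x, A^* y> gives (Ax)^T y = x^T (A^*) y, i.e. x^T A^T y = x^T (A^*) y. Since this holds for all x, y, we must have A^* = A^T. Therefore
A^* =
[[3, -3],
 [-1, -2],
 [-1, -1]].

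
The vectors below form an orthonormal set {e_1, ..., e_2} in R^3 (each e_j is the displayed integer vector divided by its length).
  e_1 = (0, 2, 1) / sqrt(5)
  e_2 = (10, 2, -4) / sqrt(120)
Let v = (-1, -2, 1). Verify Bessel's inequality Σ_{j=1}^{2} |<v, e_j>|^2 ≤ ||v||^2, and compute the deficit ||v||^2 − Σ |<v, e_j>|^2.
Σ |<v, e_j>|^2 = 9/2; ||v||^2 = 6; deficit = 3/2

Write each e_j = u_j / sqrt(<u_j, u_j>) where u_j is the displayed integer vector. Then <v, e_j> = <v, u_j> / sqrt(<u_j, u_j>), so |<v, e_j>|^2 = <v, u_j>^2 / <u_j, u_j>.
Coefficients: <v, e_1> = -3/sqrt(5), <v, e_2> = -18/sqrt(120).
Square and sum: Σ |<v, e_j>|^2 = 9/2.
Compute ||v||^2 = v·v = 6.
Deficit = 6 − 9/2 = 3/2 ≥ 0, confirming Bessel's inequality. (The deficit equals ||v − Σ <v,e_j> e_j||^2, the squared distance from v to span{e_j}.)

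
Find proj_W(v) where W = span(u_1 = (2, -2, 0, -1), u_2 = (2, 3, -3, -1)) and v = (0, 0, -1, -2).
proj_W(v) = (98/103, 39/206, -141/206, -49/103)

Set up U = [u_1 | ... | u_2] ∈ R^(4×2). The projector onto W = col(U) is P = U (U^T U)^(-1) U^T.
Compute U^T U =
  [9, -1]
  [-1, 23],
and U^T v = (2, 5).
Solve U^T U · c = U^T v for the coefficients: c = (51/206, 47/206). The projection is proj_W(v) = U c.
Check: (v - proj_W(v)) · u_1 = 0  (should be 0).
Check: (v - proj_W(v)) · u_2 = 0  (should be 0).
Result: proj_W(v) = (98/103, 39/206, -141/206, -49/103).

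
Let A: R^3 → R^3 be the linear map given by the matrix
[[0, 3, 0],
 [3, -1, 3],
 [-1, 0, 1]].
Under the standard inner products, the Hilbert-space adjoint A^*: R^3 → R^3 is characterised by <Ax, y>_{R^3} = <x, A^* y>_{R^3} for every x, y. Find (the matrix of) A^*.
A^* = A^T =
[[0, 3, -1],
 [3, -1, 0],
 [0, 3, 1]]

For real matrices with standard dot products, the defining identity <Ax, y> = <x, A^* y> gives (Ax)^T y = x^T (A^*) y, i.e. x^T A^T y = x^T (A^*) y. Since this holds for all x, y, we must have A^* = A^T. Therefore
A^* =
[[0, 3, -1],
 [3, -1, 0],
 [0, 3, 1]].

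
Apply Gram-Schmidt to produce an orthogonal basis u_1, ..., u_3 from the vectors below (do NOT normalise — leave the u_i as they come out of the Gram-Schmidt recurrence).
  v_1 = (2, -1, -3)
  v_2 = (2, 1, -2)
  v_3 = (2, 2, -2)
Orthogonal basis:
  u_1 = (2, -1, -3)
  u_2 = (5/7, 23/14, -1/14)
  u_3 = (-2/9, 4/45, -8/45)

Apply the Gram-Schmidt recurrence
  u_1 = v_1
  u_i = v_i − Σ_{j<i} ((v_i · u_j) / (u_j · u_j)) · u_j.

Step by step this gives:
  u_1 = (2, -1, -3)
  u_2 = (5/7, 23/14, -1/14)
  u_3 = (-2/9, 4/45, -8/45)

Orthogonality check:
  u_2 · u_1 = 0 (should be 0)
  u_3 · u_1 = 0 (should be 0)
  u_3 · u_2 = 0 (should be 0)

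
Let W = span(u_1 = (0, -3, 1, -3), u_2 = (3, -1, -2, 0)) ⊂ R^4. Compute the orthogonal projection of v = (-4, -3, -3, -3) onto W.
proj_W(v) = (-216/265, -567/265, 357/265, -639/265)

Set up U = [u_1 | ... | u_2] ∈ R^(4×2). The projector onto W = col(U) is P = U (U^T U)^(-1) U^T.
Compute U^T U =
  [19, 1]
  [1, 14],
and U^T v = (15, -3).
Solve U^T U · c = U^T v for the coefficients: c = (213/265, -72/265). The projection is proj_W(v) = U c.
Check: (v - proj_W(v)) · u_1 = 0  (should be 0).
Check: (v - proj_W(v)) · u_2 = 0  (should be 0).
Result: proj_W(v) = (-216/265, -567/265, 357/265, -639/265).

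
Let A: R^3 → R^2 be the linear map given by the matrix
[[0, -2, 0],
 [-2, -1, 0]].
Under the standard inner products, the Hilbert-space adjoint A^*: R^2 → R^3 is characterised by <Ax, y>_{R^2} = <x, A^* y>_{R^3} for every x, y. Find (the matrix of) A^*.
A^* = A^T =
[[0, -2],
 [-2, -1],
 [0, 0]]

For real matrices with standard dot products, the defining identity <Ax, y> = <x, A^* y> gives (Ax)^T y = x^T (A^*) y, i.e. x^T A^T y = x^T (A^*) y. Since this holds for all x, y, we must have A^* = A^T. Therefore
A^* =
[[0, -2],
 [-2, -1],
 [0, 0]].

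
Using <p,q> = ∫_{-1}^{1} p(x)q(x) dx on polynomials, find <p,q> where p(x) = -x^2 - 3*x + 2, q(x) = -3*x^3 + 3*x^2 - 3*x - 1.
<p,q> = 136/15

Expand the product: p(x)·q(x) = 3*x^5 + 6*x^4 - 12*x^3 + 16*x^2 - 3*x - 2.
∫_{-1}^{1} of each monomial x^k gives [2/(k+1) if k even, 0 if k odd]. Integrating term-by-term (or equivalently evaluating the antiderivative F(x) = x^6/2 + 6*x^5/5 - 3*x^4 + 16*x^3/3 - 3*x^2/2 - 2*x at the endpoints):
  F(1) − F(−1) = 8/15 − (-128/15) = 136/15.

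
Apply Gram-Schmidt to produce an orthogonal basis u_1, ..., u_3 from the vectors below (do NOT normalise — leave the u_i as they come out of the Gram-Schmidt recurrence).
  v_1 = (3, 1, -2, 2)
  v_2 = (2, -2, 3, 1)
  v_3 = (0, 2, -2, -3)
Orthogonal basis:
  u_1 = (3, 1, -2, 2)
  u_2 = (2, -2, 3, 1)
  u_3 = (13/9, 5/9, 1/6, -41/18)

Apply the Gram-Schmidt recurrence
  u_1 = v_1
  u_i = v_i − Σ_{j<i} ((v_i · u_j) / (u_j · u_j)) · u_j.

Step by step this gives:
  u_1 = (3, 1, -2, 2)
  u_2 = (2, -2, 3, 1)
  u_3 = (13/9, 5/9, 1/6, -41/18)

Orthogonality check:
  u_2 · u_1 = 0 (should be 0)
  u_3 · u_1 = 0 (should be 0)
  u_3 · u_2 = 0 (should be 0)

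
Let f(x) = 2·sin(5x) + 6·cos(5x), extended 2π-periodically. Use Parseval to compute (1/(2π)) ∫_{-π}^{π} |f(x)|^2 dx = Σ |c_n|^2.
Σ |c_n|^2 = 20

Expand |f|^2 and use orthogonality of {sin(nx), cos(mx)} on [-π, π]:
  ∫_{-π}^{π} sin(nx)^2 dx = π, ∫ cos(mx)^2 dx = π, and cross terms integrate to 0.
So ∫_{-π}^{π} f(x)^2 dx = 2^2 · π + 6^2 · π = (4 + 36)π.
Divide by 2π: (4 + 36)/2 = 20.
By Parseval, this equals Σ |c_n|^2.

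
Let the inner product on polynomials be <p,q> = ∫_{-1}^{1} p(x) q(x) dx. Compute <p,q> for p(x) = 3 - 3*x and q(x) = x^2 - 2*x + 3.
<p,q> = 24

Expand the product: p(x)·q(x) = -3*x^3 + 9*x^2 - 15*x + 9.
∫_{-1}^{1} of each monomial x^k gives [2/(k+1) if k even, 0 if k odd]. Integrating term-by-term (or equivalently evaluating the antiderivative F(x) = -3*x^4/4 + 3*x^3 - 15*x^2/2 + 9*x at the endpoints):
  F(1) − F(−1) = 15/4 − (-81/4) = 24.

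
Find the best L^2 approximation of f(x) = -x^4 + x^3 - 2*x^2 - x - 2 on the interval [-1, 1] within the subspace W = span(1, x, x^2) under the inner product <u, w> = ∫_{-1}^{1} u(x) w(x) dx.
g(x) = -20*x^2/7 - 2*x/5 - 67/35

The best approximation g ∈ W is the orthogonal projection of f onto W. Writing g = a_0 + a_1 x + a_2 x^2, the coefficients solve the normal equations G · a = b where
  G_{ij} = <φ_i, φ_j> and b_i = <f, φ_i>, with φ_0 = 1, φ_1 = x, φ_2 = x^2.
G =
  [2, 0, 2/3]
  [0, 2/3, 0]
  [2/3, 0, 2/5],
b = (-86/15, -4/15, -254/105).
Solving gives a_0 = -67/35, a_1 = -2/5, a_2 = -20/7, so
  g(x) = -20*x^2/7 - 2*x/5 - 67/35.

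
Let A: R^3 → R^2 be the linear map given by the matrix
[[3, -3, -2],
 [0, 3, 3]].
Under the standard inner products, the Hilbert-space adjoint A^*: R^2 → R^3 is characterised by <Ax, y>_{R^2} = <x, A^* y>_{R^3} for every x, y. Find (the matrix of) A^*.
A^* = A^T =
[[3, 0],
 [-3, 3],
 [-2, 3]]

For real matrices with standard dot products, the defining identity <Ax, y> = <x, A^* y> gives (Ax)^T y = x^T (A^*) y, i.e. x^T A^T y = x^T (A^*) y. Since this holds for all x, y, we must have A^* = A^T. Therefore
A^* =
[[3, 0],
 [-3, 3],
 [-2, 3]].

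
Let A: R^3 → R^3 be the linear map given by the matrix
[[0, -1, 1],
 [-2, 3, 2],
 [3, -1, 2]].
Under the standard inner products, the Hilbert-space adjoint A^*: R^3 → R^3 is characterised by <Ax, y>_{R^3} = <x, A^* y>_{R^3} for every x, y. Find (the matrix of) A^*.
A^* = A^T =
[[0, -2, 3],
 [-1, 3, -1],
 [1, 2, 2]]

For real matrices with standard dot products, the defining identity <Ax, y> = <x, A^* y> gives (Ax)^T y = x^T (A^*) y, i.e. x^T A^T y = x^T (A^*) y. Since this holds for all x, y, we must have A^* = A^T. Therefore
A^* =
[[0, -2, 3],
 [-1, 3, -1],
 [1, 2, 2]].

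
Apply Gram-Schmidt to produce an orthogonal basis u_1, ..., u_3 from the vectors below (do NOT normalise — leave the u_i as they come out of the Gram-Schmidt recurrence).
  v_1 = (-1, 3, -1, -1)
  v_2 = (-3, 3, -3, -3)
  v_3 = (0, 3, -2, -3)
Orthogonal basis:
  u_1 = (-1, 3, -1, -1)
  u_2 = (-3/2, -3/2, -3/2, -3/2)
  u_3 = (5/3, 0, -1/3, -4/3)

Apply the Gram-Schmidt recurrence
  u_1 = v_1
  u_i = v_i − Σ_{j<i} ((v_i · u_j) / (u_j · u_j)) · u_j.

Step by step this gives:
  u_1 = (-1, 3, -1, -1)
  u_2 = (-3/2, -3/2, -3/2, -3/2)
  u_3 = (5/3, 0, -1/3, -4/3)

Orthogonality check:
  u_2 · u_1 = 0 (should be 0)
  u_3 · u_1 = 0 (should be 0)
  u_3 · u_2 = 0 (should be 0)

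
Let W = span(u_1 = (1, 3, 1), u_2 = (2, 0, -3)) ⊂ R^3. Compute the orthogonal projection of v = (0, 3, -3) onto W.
proj_W(v) = (297/142, 261/142, -114/71)

Set up U = [u_1 | ... | u_2] ∈ R^(3×2). The projector onto W = col(U) is P = U (U^T U)^(-1) U^T.
Compute U^T U =
  [11, -1]
  [-1, 13],
and U^T v = (6, 9).
Solve U^T U · c = U^T v for the coefficients: c = (87/142, 105/142). The projection is proj_W(v) = U c.
Check: (v - proj_W(v)) · u_1 = 0  (should be 0).
Check: (v - proj_W(v)) · u_2 = 0  (should be 0).
Result: proj_W(v) = (297/142, 261/142, -114/71).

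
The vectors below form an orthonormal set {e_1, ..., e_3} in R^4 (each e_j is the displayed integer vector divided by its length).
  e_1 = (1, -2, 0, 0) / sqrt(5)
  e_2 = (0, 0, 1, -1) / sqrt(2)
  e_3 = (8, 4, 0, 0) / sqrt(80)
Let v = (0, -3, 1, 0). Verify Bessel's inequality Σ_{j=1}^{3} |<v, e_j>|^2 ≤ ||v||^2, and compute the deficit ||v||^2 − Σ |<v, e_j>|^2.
Σ |<v, e_j>|^2 = 19/2; ||v||^2 = 10; deficit = 1/2

Write each e_j = u_j / sqrt(<u_j, u_j>) where u_j is the displayed integer vector. Then <v, e_j> = <v, u_j> / sqrt(<u_j, u_j>), so |<v, e_j>|^2 = <v, u_j>^2 / <u_j, u_j>.
Coefficients: <v, e_1> = 6/sqrt(5), <v, e_2> = 1/sqrt(2), <v, e_3> = -12/sqrt(80).
Square and sum: Σ |<v, e_j>|^2 = 19/2.
Compute ||v||^2 = v·v = 10.
Deficit = 10 − 19/2 = 1/2 ≥ 0, confirming Bessel's inequality. (The deficit equals ||v − Σ <v,e_j> e_j||^2, the squared distance from v to span{e_j}.)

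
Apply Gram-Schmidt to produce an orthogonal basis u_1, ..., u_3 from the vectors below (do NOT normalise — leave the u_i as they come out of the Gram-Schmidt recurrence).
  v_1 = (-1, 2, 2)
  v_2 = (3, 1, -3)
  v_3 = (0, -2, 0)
Orthogonal basis:
  u_1 = (-1, 2, 2)
  u_2 = (20/9, 23/9, -13/9)
  u_3 = (24/61, -9/61, 21/61)

Apply the Gram-Schmidt recurrence
  u_1 = v_1
  u_i = v_i − Σ_{j<i} ((v_i · u_j) / (u_j · u_j)) · u_j.

Step by step this gives:
  u_1 = (-1, 2, 2)
  u_2 = (20/9, 23/9, -13/9)
  u_3 = (24/61, -9/61, 21/61)

Orthogonality check:
  u_2 · u_1 = 0 (should be 0)
  u_3 · u_1 = 0 (should be 0)
  u_3 · u_2 = 0 (should be 0)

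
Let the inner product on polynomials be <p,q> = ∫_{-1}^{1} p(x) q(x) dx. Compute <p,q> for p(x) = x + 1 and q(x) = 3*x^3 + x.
<p,q> = 28/15

Expand the product: p(x)·q(x) = 3*x^4 + 3*x^3 + x^2 + x.
∫_{-1}^{1} of each monomial x^k gives [2/(k+1) if k even, 0 if k odd]. Integrating term-by-term (or equivalently evaluating the antiderivative F(x) = 3*x^5/5 + 3*x^4/4 + x^3/3 + x^2/2 at the endpoints):
  F(1) − F(−1) = 131/60 − (19/60) = 28/15.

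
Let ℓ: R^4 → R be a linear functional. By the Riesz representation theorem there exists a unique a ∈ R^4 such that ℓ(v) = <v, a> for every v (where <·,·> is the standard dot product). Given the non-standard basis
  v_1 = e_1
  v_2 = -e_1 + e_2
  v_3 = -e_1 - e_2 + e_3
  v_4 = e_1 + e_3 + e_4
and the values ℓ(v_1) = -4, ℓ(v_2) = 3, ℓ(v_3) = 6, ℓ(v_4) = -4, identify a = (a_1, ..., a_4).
a = (-4, -1, 1, -1)

Write a = (a_1, ..., a_4) in the standard basis. For each basis vector v_i, ℓ(v_i) = <v_i, a> is a linear equation in the a_j's. Collect the n equations into a matrix system V a = ℓ, where row i of V is v_i (expressed in the standard basis). Since V is invertible (lower-triangular with 1s on the diagonal, up to permutation), solve by back-substitution:
  V =
[[1, 0, 0, 0],
 [-1, 1, 0, 0],
 [-1, -1, 1, 0],
 [1, 0, 1, 1]]
  V a = (-4, 3, 6, -4)
Solving gives a = (-4, -1, 1, -1).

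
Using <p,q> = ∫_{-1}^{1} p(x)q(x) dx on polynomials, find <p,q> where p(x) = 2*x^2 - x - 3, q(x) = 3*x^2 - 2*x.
<p,q> = -34/15

Expand the product: p(x)·q(x) = 6*x^4 - 7*x^3 - 7*x^2 + 6*x.
∫_{-1}^{1} of each monomial x^k gives [2/(k+1) if k even, 0 if k odd]. Integrating term-by-term (or equivalently evaluating the antiderivative F(x) = 6*x^5/5 - 7*x^4/4 - 7*x^3/3 + 3*x^2 at the endpoints):
  F(1) − F(−1) = 7/60 − (143/60) = -34/15.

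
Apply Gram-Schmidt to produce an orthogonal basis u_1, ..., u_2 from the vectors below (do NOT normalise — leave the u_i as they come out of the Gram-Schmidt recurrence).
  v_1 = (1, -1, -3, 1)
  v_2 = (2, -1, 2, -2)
Orthogonal basis:
  u_1 = (1, -1, -3, 1)
  u_2 = (29/12, -17/12, 3/4, -19/12)

Apply the Gram-Schmidt recurrence
  u_1 = v_1
  u_i = v_i − Σ_{j<i} ((v_i · u_j) / (u_j · u_j)) · u_j.

Step by step this gives:
  u_1 = (1, -1, -3, 1)
  u_2 = (29/12, -17/12, 3/4, -19/12)

Orthogonality check:
  u_2 · u_1 = 0 (should be 0)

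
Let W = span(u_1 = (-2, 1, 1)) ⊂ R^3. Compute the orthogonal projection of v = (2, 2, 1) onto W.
proj_W(v) = (1/3, -1/6, -1/6)

Set up U = [u_1 | ... | u_1] ∈ R^(3×1). The projector onto W = col(U) is P = U (U^T U)^(-1) U^T.
Compute U^T U =
  [6],
and U^T v = (-1).
Solve U^T U · c = U^T v for the coefficients: c = (-1/6). The projection is proj_W(v) = U c.
Check: (v - proj_W(v)) · u_1 = 0  (should be 0).
Result: proj_W(v) = (1/3, -1/6, -1/6).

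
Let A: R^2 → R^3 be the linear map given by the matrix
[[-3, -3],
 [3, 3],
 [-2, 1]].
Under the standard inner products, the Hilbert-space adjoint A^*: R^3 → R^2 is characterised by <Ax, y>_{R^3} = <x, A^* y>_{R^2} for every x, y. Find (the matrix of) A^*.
A^* = A^T =
[[-3, 3, -2],
 [-3, 3, 1]]

For real matrices with standard dot products, the defining identity <Ax, y> = <x, A^* y> gives (Ax)^T y = x^T (A^*) y, i.e. x^T A^T y = x^T (A^*) y. Since this holds for all x, y, we must have A^* = A^T. Therefore
A^* =
[[-3, 3, -2],
 [-3, 3, 1]].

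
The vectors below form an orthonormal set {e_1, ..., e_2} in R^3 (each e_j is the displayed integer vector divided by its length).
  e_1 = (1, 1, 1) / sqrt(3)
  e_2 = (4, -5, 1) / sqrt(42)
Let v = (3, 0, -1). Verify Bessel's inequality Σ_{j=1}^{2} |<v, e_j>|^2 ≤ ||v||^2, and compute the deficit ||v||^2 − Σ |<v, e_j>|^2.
Σ |<v, e_j>|^2 = 59/14; ||v||^2 = 10; deficit = 81/14

Write each e_j = u_j / sqrt(<u_j, u_j>) where u_j is the displayed integer vector. Then <v, e_j> = <v, u_j> / sqrt(<u_j, u_j>), so |<v, e_j>|^2 = <v, u_j>^2 / <u_j, u_j>.
Coefficients: <v, e_1> = 2/sqrt(3), <v, e_2> = 11/sqrt(42).
Square and sum: Σ |<v, e_j>|^2 = 59/14.
Compute ||v||^2 = v·v = 10.
Deficit = 10 − 59/14 = 81/14 ≥ 0, confirming Bessel's inequality. (The deficit equals ||v − Σ <v,e_j> e_j||^2, the squared distance from v to span{e_j}.)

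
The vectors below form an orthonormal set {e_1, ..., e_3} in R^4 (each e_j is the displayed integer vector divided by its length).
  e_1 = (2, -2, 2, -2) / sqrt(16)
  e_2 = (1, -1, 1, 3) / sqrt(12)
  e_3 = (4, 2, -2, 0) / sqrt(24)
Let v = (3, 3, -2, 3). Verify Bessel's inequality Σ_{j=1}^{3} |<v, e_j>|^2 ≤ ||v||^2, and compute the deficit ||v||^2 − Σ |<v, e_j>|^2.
Σ |<v, e_j>|^2 = 61/2; ||v||^2 = 31; deficit = 1/2

Write each e_j = u_j / sqrt(<u_j, u_j>) where u_j is the displayed integer vector. Then <v, e_j> = <v, u_j> / sqrt(<u_j, u_j>), so |<v, e_j>|^2 = <v, u_j>^2 / <u_j, u_j>.
Coefficients: <v, e_1> = -10/sqrt(16), <v, e_2> = 7/sqrt(12), <v, e_3> = 22/sqrt(24).
Square and sum: Σ |<v, e_j>|^2 = 61/2.
Compute ||v||^2 = v·v = 31.
Deficit = 31 − 61/2 = 1/2 ≥ 0, confirming Bessel's inequality. (The deficit equals ||v − Σ <v,e_j> e_j||^2, the squared distance from v to span{e_j}.)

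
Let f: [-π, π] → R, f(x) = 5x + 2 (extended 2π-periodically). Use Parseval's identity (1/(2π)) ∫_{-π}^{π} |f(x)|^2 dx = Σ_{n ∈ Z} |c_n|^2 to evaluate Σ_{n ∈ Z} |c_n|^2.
Σ |c_n|^2 = 25π^2/3 + 4

Expand and integrate term by term over [-π, π]:
  ∫ (5x)^2 dx = 25·(2π^3/3); ∫ 2·5·(2)·x dx = 0 (odd integrand); ∫ 2^2 dx = 4·2π.
So (1/(2π)) ∫_{-π}^{π} (5x + 2)^2 dx = 25π^2/3 + 4 = 25π^2/3 + 4.
Parseval ⇒ Σ |c_n|^2 = 25π^2/3 + 4.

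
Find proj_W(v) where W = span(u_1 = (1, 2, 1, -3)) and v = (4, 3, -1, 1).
proj_W(v) = (2/5, 4/5, 2/5, -6/5)

Set up U = [u_1 | ... | u_1] ∈ R^(4×1). The projector onto W = col(U) is P = U (U^T U)^(-1) U^T.
Compute U^T U =
  [15],
and U^T v = (6).
Solve U^T U · c = U^T v for the coefficients: c = (2/5). The projection is proj_W(v) = U c.
Check: (v - proj_W(v)) · u_1 = 0  (should be 0).
Result: proj_W(v) = (2/5, 4/5, 2/5, -6/5).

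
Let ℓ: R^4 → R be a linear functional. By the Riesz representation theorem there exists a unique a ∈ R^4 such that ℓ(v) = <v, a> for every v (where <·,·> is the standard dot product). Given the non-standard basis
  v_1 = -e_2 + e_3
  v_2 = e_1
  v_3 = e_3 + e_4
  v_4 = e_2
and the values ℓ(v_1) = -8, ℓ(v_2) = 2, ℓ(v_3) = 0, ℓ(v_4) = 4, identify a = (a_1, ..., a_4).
a = (2, 4, -4, 4)

Write a = (a_1, ..., a_4) in the standard basis. For each basis vector v_i, ℓ(v_i) = <v_i, a> is a linear equation in the a_j's. Collect the n equations into a matrix system V a = ℓ, where row i of V is v_i (expressed in the standard basis). Since V is invertible (lower-triangular with 1s on the diagonal, up to permutation), solve by back-substitution:
  V =
[[0, -1, 1, 0],
 [1, 0, 0, 0],
 [0, 0, 1, 1],
 [0, 1, 0, 0]]
  V a = (-8, 2, 0, 4)
Solving gives a = (2, 4, -4, 4).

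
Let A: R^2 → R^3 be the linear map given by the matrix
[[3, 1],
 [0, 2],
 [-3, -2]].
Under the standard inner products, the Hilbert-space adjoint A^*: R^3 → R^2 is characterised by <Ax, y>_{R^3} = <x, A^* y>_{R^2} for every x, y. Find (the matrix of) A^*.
A^* = A^T =
[[3, 0, -3],
 [1, 2, -2]]

For real matrices with standard dot products, the defining identity <Ax, y> = <x, A^* y> gives (Ax)^T y = x^T (A^*) y, i.e. x^T A^T y = x^T (A^*) y. Since this holds for all x, y, we must have A^* = A^T. Therefore
A^* =
[[3, 0, -3],
 [1, 2, -2]].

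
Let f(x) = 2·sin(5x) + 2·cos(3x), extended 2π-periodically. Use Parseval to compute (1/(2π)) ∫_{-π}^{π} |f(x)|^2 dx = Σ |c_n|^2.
Σ |c_n|^2 = 4

Expand |f|^2 and use orthogonality of {sin(nx), cos(mx)} on [-π, π]:
  ∫_{-π}^{π} sin(nx)^2 dx = π, ∫ cos(mx)^2 dx = π, and cross terms integrate to 0.
So ∫_{-π}^{π} f(x)^2 dx = 2^2 · π + 2^2 · π = (4 + 4)π.
Divide by 2π: (4 + 4)/2 = 4.
By Parseval, this equals Σ |c_n|^2.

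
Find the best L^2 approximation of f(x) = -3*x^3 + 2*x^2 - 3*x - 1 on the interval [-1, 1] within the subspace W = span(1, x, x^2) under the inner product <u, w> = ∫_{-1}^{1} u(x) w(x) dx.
g(x) = 2*x^2 - 24*x/5 - 1

The best approximation g ∈ W is the orthogonal projection of f onto W. Writing g = a_0 + a_1 x + a_2 x^2, the coefficients solve the normal equations G · a = b where
  G_{ij} = <φ_i, φ_j> and b_i = <f, φ_i>, with φ_0 = 1, φ_1 = x, φ_2 = x^2.
G =
  [2, 0, 2/3]
  [0, 2/3, 0]
  [2/3, 0, 2/5],
b = (-2/3, -16/5, 2/15).
Solving gives a_0 = -1, a_1 = -24/5, a_2 = 2, so
  g(x) = 2*x^2 - 24*x/5 - 1.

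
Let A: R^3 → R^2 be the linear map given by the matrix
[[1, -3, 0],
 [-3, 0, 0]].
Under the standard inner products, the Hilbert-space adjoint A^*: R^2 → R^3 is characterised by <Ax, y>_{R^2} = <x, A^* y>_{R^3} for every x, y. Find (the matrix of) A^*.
A^* = A^T =
[[1, -3],
 [-3, 0],
 [0, 0]]

For real matrices with standard dot products, the defining identity <Ax, y> = <x, A^* y> gives (Ax)^T y = x^T (A^*) y, i.e. x^T A^T y = x^T (A^*) y. Since this holds for all x, y, we must have A^* = A^T. Therefore
A^* =
[[1, -3],
 [-3, 0],
 [0, 0]].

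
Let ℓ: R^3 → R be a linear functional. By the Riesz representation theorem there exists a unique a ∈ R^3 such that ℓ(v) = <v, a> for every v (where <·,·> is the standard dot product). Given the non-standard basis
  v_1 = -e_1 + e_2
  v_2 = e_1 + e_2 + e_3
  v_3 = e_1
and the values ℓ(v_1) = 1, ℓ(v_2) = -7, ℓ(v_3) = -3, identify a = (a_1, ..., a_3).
a = (-3, -2, -2)

Write a = (a_1, ..., a_3) in the standard basis. For each basis vector v_i, ℓ(v_i) = <v_i, a> is a linear equation in the a_j's. Collect the n equations into a matrix system V a = ℓ, where row i of V is v_i (expressed in the standard basis). Since V is invertible (lower-triangular with 1s on the diagonal, up to permutation), solve by back-substitution:
  V =
[[-1, 1, 0],
 [1, 1, 1],
 [1, 0, 0]]
  V a = (1, -7, -3)
Solving gives a = (-3, -2, -2).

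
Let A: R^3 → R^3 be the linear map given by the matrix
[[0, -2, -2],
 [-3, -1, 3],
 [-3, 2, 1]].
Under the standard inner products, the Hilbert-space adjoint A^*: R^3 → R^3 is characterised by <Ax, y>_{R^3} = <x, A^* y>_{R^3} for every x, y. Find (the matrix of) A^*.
A^* = A^T =
[[0, -3, -3],
 [-2, -1, 2],
 [-2, 3, 1]]

For real matrices with standard dot products, the defining identity <Ax, y> = <x, A^* y> gives (Ax)^T y = x^T (A^*) y, i.e. x^T A^T y = x^T (A^*) y. Since this holds for all x, y, we must have A^* = A^T. Therefore
A^* =
[[0, -3, -3],
 [-2, -1, 2],
 [-2, 3, 1]].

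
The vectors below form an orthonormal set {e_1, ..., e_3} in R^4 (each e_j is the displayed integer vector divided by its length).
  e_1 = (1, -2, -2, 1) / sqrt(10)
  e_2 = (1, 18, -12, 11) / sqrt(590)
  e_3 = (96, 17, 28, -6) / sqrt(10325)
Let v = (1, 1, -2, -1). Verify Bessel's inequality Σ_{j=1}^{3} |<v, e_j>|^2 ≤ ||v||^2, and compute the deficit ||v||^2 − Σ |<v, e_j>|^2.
Σ |<v, e_j>|^2 = 63/25; ||v||^2 = 7; deficit = 112/25

Write each e_j = u_j / sqrt(<u_j, u_j>) where u_j is the displayed integer vector. Then <v, e_j> = <v, u_j> / sqrt(<u_j, u_j>), so |<v, e_j>|^2 = <v, u_j>^2 / <u_j, u_j>.
Coefficients: <v, e_1> = 2/sqrt(10), <v, e_2> = 32/sqrt(590), <v, e_3> = 63/sqrt(10325).
Square and sum: Σ |<v, e_j>|^2 = 63/25.
Compute ||v||^2 = v·v = 7.
Deficit = 7 − 63/25 = 112/25 ≥ 0, confirming Bessel's inequality. (The deficit equals ||v − Σ <v,e_j> e_j||^2, the squared distance from v to span{e_j}.)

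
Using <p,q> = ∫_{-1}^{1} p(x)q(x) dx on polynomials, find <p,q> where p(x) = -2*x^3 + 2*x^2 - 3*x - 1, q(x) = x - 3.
<p,q> = -4/5

Expand the product: p(x)·q(x) = -2*x^4 + 8*x^3 - 9*x^2 + 8*x + 3.
∫_{-1}^{1} of each monomial x^k gives [2/(k+1) if k even, 0 if k odd]. Integrating term-by-term (or equivalently evaluating the antiderivative F(x) = -2*x^5/5 + 2*x^4 - 3*x^3 + 4*x^2 + 3*x at the endpoints):
  F(1) − F(−1) = 28/5 − (32/5) = -4/5.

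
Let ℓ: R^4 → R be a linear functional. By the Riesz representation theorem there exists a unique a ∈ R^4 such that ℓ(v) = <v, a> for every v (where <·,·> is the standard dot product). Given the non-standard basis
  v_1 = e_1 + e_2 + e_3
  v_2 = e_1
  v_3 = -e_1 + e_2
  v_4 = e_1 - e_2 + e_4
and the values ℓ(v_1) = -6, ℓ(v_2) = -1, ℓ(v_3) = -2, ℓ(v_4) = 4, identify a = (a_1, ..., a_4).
a = (-1, -3, -2, 2)

Write a = (a_1, ..., a_4) in the standard basis. For each basis vector v_i, ℓ(v_i) = <v_i, a> is a linear equation in the a_j's. Collect the n equations into a matrix system V a = ℓ, where row i of V is v_i (expressed in the standard basis). Since V is invertible (lower-triangular with 1s on the diagonal, up to permutation), solve by back-substitution:
  V =
[[1, 1, 1, 0],
 [1, 0, 0, 0],
 [-1, 1, 0, 0],
 [1, -1, 0, 1]]
  V a = (-6, -1, -2, 4)
Solving gives a = (-1, -3, -2, 2).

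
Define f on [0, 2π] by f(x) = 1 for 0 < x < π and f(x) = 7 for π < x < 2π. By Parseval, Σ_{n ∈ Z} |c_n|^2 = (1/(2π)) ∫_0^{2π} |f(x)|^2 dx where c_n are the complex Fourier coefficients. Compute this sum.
Σ |c_n|^2 = 25

Parseval equates the L^2 energy of f (normalised by 1/(2π)) with the ℓ^2 sum of its Fourier coefficients: (1/(2π)) ∫_0^{2π} |f|^2 = Σ |c_n|^2.
Compute the left side: (1/(2π)) [∫_0^π 1^2 dx + ∫_π^{2π} 7^2 dx] = (1/(2π)) · (1π + 49π) = (1 + 49)/2 = 25.
So Σ_{n ∈ Z} |c_n|^2 = 25.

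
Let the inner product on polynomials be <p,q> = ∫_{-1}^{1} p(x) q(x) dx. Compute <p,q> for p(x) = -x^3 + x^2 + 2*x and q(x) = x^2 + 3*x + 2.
<p,q> = 68/15

Expand the product: p(x)·q(x) = -x^5 - 2*x^4 + 3*x^3 + 8*x^2 + 4*x.
∫_{-1}^{1} of each monomial x^k gives [2/(k+1) if k even, 0 if k odd]. Integrating term-by-term (or equivalently evaluating the antiderivative F(x) = -x^6/6 - 2*x^5/5 + 3*x^4/4 + 8*x^3/3 + 2*x^2 at the endpoints):
  F(1) − F(−1) = 97/20 − (19/60) = 68/15.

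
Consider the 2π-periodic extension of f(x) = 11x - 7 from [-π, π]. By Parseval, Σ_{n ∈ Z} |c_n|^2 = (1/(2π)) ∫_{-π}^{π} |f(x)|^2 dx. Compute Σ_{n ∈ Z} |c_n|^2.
Σ |c_n|^2 = 121π^2/3 + 49

Expand and integrate term by term over [-π, π]:
  ∫ (11x)^2 dx = 121·(2π^3/3); ∫ 2·11·(-7)·x dx = 0 (odd integrand); ∫ (-7)^2 dx = 49·2π.
So (1/(2π)) ∫_{-π}^{π} (11x - 7)^2 dx = 121π^2/3 + 49 = 121π^2/3 + 49.
Parseval ⇒ Σ |c_n|^2 = 121π^2/3 + 49.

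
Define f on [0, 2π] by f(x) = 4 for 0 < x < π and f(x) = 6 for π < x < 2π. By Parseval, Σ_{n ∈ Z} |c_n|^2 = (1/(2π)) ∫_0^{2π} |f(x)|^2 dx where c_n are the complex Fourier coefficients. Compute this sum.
Σ |c_n|^2 = 26

Parseval equates the L^2 energy of f (normalised by 1/(2π)) with the ℓ^2 sum of its Fourier coefficients: (1/(2π)) ∫_0^{2π} |f|^2 = Σ |c_n|^2.
Compute the left side: (1/(2π)) [∫_0^π 4^2 dx + ∫_π^{2π} 6^2 dx] = (1/(2π)) · (16π + 36π) = (16 + 36)/2 = 26.
So Σ_{n ∈ Z} |c_n|^2 = 26.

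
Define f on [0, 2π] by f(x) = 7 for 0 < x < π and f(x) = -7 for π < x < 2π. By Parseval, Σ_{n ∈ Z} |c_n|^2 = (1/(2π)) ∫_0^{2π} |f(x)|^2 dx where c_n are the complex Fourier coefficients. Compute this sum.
Σ |c_n|^2 = 49

Parseval equates the L^2 energy of f (normalised by 1/(2π)) with the ℓ^2 sum of its Fourier coefficients: (1/(2π)) ∫_0^{2π} |f|^2 = Σ |c_n|^2.
Compute the left side: (1/(2π)) [∫_0^π 7^2 dx + ∫_π^{2π} (-7)^2 dx] = (1/(2π)) · (49π + 49π) = (49 + 49)/2 = 49.
So Σ_{n ∈ Z} |c_n|^2 = 49.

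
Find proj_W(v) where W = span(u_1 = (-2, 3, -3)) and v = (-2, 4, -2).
proj_W(v) = (-2, 3, -3)

Set up U = [u_1 | ... | u_1] ∈ R^(3×1). The projector onto W = col(U) is P = U (U^T U)^(-1) U^T.
Compute U^T U =
  [22],
and U^T v = (22).
Solve U^T U · c = U^T v for the coefficients: c = (1). The projection is proj_W(v) = U c.
Check: (v - proj_W(v)) · u_1 = 0  (should be 0).
Result: proj_W(v) = (-2, 3, -3).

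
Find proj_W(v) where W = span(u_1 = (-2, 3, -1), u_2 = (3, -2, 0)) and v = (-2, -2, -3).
proj_W(v) = (-13/19, -1/38, 11/38)

Set up U = [u_1 | ... | u_2] ∈ R^(3×2). The projector onto W = col(U) is P = U (U^T U)^(-1) U^T.
Compute U^T U =
  [14, -12]
  [-12, 13],
and U^T v = (1, -2).
Solve U^T U · c = U^T v for the coefficients: c = (-11/38, -8/19). The projection is proj_W(v) = U c.
Check: (v - proj_W(v)) · u_1 = 0  (should be 0).
Check: (v - proj_W(v)) · u_2 = 0  (should be 0).
Result: proj_W(v) = (-13/19, -1/38, 11/38).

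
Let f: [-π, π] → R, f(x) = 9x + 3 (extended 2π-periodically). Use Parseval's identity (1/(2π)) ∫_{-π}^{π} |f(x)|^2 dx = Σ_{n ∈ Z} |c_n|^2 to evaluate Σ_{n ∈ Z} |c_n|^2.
Σ |c_n|^2 = 27π^2 + 9

Expand and integrate term by term over [-π, π]:
  ∫ (9x)^2 dx = 81·(2π^3/3); ∫ 2·9·(3)·x dx = 0 (odd integrand); ∫ 3^2 dx = 9·2π.
So (1/(2π)) ∫_{-π}^{π} (9x + 3)^2 dx = 81π^2/3 + 9 = 27π^2 + 9.
Parseval ⇒ Σ |c_n|^2 = 27π^2 + 9.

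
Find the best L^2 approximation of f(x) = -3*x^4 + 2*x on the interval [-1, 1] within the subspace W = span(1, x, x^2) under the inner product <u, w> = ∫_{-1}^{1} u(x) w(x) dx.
g(x) = -18*x^2/7 + 2*x + 9/35

The best approximation g ∈ W is the orthogonal projection of f onto W. Writing g = a_0 + a_1 x + a_2 x^2, the coefficients solve the normal equations G · a = b where
  G_{ij} = <φ_i, φ_j> and b_i = <f, φ_i>, with φ_0 = 1, φ_1 = x, φ_2 = x^2.
G =
  [2, 0, 2/3]
  [0, 2/3, 0]
  [2/3, 0, 2/5],
b = (-6/5, 4/3, -6/7).
Solving gives a_0 = 9/35, a_1 = 2, a_2 = -18/7, so
  g(x) = -18*x^2/7 + 2*x + 9/35.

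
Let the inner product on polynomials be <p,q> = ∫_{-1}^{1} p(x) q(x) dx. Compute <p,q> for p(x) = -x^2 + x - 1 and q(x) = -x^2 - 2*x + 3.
<p,q> = -124/15

Expand the product: p(x)·q(x) = x^4 + x^3 - 4*x^2 + 5*x - 3.
∫_{-1}^{1} of each monomial x^k gives [2/(k+1) if k even, 0 if k odd]. Integrating term-by-term (or equivalently evaluating the antiderivative F(x) = x^5/5 + x^4/4 - 4*x^3/3 + 5*x^2/2 - 3*x at the endpoints):
  F(1) − F(−1) = -83/60 − (413/60) = -124/15.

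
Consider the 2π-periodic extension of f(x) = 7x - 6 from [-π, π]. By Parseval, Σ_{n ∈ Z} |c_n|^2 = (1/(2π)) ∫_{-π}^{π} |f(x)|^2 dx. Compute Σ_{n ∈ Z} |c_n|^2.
Σ |c_n|^2 = 49π^2/3 + 36

Expand and integrate term by term over [-π, π]:
  ∫ (7x)^2 dx = 49·(2π^3/3); ∫ 2·7·(-6)·x dx = 0 (odd integrand); ∫ (-6)^2 dx = 36·2π.
So (1/(2π)) ∫_{-π}^{π} (7x - 6)^2 dx = 49π^2/3 + 36 = 49π^2/3 + 36.
Parseval ⇒ Σ |c_n|^2 = 49π^2/3 + 36.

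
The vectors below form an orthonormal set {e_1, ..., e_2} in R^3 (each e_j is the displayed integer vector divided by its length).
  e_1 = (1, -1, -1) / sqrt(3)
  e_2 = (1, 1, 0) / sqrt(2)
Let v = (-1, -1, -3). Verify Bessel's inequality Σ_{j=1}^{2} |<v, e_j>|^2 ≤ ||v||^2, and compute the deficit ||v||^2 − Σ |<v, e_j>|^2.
Σ |<v, e_j>|^2 = 5; ||v||^2 = 11; deficit = 6

Write each e_j = u_j / sqrt(<u_j, u_j>) where u_j is the displayed integer vector. Then <v, e_j> = <v, u_j> / sqrt(<u_j, u_j>), so |<v, e_j>|^2 = <v, u_j>^2 / <u_j, u_j>.
Coefficients: <v, e_1> = 3/sqrt(3), <v, e_2> = -2/sqrt(2).
Square and sum: Σ |<v, e_j>|^2 = 5.
Compute ||v||^2 = v·v = 11.
Deficit = 11 − 5 = 6 ≥ 0, confirming Bessel's inequality. (The deficit equals ||v − Σ <v,e_j> e_j||^2, the squared distance from v to span{e_j}.)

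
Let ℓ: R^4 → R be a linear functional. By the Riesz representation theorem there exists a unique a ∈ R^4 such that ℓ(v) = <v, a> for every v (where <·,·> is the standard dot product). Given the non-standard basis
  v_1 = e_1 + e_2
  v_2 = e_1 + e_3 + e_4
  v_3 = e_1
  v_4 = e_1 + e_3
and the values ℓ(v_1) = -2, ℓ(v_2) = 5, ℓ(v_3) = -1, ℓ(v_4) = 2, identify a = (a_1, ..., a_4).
a = (-1, -1, 3, 3)

Write a = (a_1, ..., a_4) in the standard basis. For each basis vector v_i, ℓ(v_i) = <v_i, a> is a linear equation in the a_j's. Collect the n equations into a matrix system V a = ℓ, where row i of V is v_i (expressed in the standard basis). Since V is invertible (lower-triangular with 1s on the diagonal, up to permutation), solve by back-substitution:
  V =
[[1, 1, 0, 0],
 [1, 0, 1, 1],
 [1, 0, 0, 0],
 [1, 0, 1, 0]]
  V a = (-2, 5, -1, 2)
Solving gives a = (-1, -1, 3, 3).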